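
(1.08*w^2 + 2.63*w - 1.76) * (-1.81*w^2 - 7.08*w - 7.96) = -1.9548*w^4 - 12.4067*w^3 - 24.0316*w^2 - 8.474*w + 14.0096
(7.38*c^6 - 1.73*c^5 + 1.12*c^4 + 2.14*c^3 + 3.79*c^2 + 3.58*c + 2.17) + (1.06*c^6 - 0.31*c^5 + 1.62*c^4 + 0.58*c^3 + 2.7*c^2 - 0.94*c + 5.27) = 8.44*c^6 - 2.04*c^5 + 2.74*c^4 + 2.72*c^3 + 6.49*c^2 + 2.64*c + 7.44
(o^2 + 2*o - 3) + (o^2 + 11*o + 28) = 2*o^2 + 13*o + 25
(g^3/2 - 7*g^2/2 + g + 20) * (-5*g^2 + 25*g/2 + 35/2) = -5*g^5/2 + 95*g^4/4 - 40*g^3 - 595*g^2/4 + 535*g/2 + 350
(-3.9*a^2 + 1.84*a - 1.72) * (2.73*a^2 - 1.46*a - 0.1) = -10.647*a^4 + 10.7172*a^3 - 6.992*a^2 + 2.3272*a + 0.172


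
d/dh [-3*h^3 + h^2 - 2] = h*(2 - 9*h)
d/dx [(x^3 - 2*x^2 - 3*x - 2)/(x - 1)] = (2*x^3 - 5*x^2 + 4*x + 5)/(x^2 - 2*x + 1)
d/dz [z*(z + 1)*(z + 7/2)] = 3*z^2 + 9*z + 7/2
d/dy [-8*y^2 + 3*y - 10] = 3 - 16*y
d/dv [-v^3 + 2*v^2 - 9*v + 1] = -3*v^2 + 4*v - 9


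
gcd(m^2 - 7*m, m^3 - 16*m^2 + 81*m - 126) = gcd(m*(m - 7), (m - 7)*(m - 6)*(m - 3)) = m - 7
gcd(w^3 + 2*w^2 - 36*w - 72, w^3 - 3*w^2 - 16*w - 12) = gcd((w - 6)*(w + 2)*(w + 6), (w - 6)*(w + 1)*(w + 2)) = w^2 - 4*w - 12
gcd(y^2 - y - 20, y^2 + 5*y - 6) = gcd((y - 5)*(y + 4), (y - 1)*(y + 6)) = 1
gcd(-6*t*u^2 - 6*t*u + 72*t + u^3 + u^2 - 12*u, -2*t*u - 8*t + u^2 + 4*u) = u + 4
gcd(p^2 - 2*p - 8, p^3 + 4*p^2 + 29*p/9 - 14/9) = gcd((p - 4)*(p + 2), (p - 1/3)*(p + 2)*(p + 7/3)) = p + 2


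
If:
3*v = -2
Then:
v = -2/3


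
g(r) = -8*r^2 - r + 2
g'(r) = -16*r - 1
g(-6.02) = -281.90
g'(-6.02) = 95.32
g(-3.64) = -100.36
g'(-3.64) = 57.24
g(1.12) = -9.16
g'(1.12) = -18.92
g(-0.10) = 2.02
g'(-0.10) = 0.60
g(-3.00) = -67.00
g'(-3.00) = 47.00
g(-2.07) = -30.21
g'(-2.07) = 32.12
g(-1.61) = -17.13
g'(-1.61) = 24.76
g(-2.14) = -32.50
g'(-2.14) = 33.24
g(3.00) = -73.00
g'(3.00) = -49.00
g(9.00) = -655.00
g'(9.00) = -145.00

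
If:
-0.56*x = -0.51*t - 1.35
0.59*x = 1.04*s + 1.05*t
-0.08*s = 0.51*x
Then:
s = 2.92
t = -3.15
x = -0.46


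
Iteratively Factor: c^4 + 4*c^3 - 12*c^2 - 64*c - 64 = (c - 4)*(c^3 + 8*c^2 + 20*c + 16) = (c - 4)*(c + 4)*(c^2 + 4*c + 4) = (c - 4)*(c + 2)*(c + 4)*(c + 2)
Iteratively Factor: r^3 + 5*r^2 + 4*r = (r)*(r^2 + 5*r + 4) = r*(r + 4)*(r + 1)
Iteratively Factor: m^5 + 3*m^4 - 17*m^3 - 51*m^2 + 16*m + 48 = (m + 3)*(m^4 - 17*m^2 + 16) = (m - 4)*(m + 3)*(m^3 + 4*m^2 - m - 4) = (m - 4)*(m + 1)*(m + 3)*(m^2 + 3*m - 4) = (m - 4)*(m + 1)*(m + 3)*(m + 4)*(m - 1)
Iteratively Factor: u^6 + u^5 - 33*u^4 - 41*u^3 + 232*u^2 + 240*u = (u)*(u^5 + u^4 - 33*u^3 - 41*u^2 + 232*u + 240) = u*(u + 4)*(u^4 - 3*u^3 - 21*u^2 + 43*u + 60) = u*(u - 3)*(u + 4)*(u^3 - 21*u - 20) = u*(u - 5)*(u - 3)*(u + 4)*(u^2 + 5*u + 4) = u*(u - 5)*(u - 3)*(u + 4)^2*(u + 1)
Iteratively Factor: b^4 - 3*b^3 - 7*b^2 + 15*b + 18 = (b - 3)*(b^3 - 7*b - 6) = (b - 3)*(b + 2)*(b^2 - 2*b - 3) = (b - 3)*(b + 1)*(b + 2)*(b - 3)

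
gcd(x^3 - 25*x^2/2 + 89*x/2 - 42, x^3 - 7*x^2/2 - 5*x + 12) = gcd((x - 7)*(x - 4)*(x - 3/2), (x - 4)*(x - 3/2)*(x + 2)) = x^2 - 11*x/2 + 6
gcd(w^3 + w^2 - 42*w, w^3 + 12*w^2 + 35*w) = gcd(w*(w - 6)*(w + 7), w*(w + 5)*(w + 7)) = w^2 + 7*w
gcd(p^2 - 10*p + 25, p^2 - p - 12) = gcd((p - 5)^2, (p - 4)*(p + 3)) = 1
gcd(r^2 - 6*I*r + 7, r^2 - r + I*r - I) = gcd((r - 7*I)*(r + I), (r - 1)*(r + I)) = r + I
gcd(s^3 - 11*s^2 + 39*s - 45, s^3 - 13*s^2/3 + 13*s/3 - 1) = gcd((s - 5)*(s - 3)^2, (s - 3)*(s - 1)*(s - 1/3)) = s - 3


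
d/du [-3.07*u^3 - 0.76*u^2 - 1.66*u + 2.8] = -9.21*u^2 - 1.52*u - 1.66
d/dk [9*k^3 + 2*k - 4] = 27*k^2 + 2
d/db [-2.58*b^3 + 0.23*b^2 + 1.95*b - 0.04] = -7.74*b^2 + 0.46*b + 1.95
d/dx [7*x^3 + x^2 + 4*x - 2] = 21*x^2 + 2*x + 4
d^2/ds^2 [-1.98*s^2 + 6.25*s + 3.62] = -3.96000000000000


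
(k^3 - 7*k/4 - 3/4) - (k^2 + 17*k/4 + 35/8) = k^3 - k^2 - 6*k - 41/8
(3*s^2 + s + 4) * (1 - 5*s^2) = -15*s^4 - 5*s^3 - 17*s^2 + s + 4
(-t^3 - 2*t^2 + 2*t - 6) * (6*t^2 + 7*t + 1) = -6*t^5 - 19*t^4 - 3*t^3 - 24*t^2 - 40*t - 6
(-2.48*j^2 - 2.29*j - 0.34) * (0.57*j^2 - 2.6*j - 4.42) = -1.4136*j^4 + 5.1427*j^3 + 16.7218*j^2 + 11.0058*j + 1.5028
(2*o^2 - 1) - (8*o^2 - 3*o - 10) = -6*o^2 + 3*o + 9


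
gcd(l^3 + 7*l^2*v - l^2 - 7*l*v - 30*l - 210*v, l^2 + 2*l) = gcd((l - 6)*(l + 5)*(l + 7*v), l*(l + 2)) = 1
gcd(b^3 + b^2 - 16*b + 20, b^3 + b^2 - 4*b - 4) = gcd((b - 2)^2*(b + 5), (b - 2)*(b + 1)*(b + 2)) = b - 2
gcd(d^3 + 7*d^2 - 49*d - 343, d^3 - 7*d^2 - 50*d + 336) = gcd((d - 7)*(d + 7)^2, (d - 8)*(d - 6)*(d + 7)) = d + 7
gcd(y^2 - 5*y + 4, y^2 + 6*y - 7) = y - 1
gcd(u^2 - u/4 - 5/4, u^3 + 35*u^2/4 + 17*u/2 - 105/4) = u - 5/4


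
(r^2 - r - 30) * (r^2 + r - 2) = r^4 - 33*r^2 - 28*r + 60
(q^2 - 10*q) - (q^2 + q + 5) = -11*q - 5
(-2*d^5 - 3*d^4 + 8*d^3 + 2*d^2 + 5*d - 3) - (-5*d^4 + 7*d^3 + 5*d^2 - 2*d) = -2*d^5 + 2*d^4 + d^3 - 3*d^2 + 7*d - 3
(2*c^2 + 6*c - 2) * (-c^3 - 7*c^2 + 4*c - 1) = -2*c^5 - 20*c^4 - 32*c^3 + 36*c^2 - 14*c + 2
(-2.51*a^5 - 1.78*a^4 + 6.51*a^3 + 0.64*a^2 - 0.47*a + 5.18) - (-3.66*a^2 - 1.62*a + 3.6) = -2.51*a^5 - 1.78*a^4 + 6.51*a^3 + 4.3*a^2 + 1.15*a + 1.58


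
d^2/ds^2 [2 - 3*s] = 0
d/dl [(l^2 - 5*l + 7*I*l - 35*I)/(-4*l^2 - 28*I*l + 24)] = (-5*l^2 + l*(12 - 70*I) + 215 + 42*I)/(4*l^4 + 56*I*l^3 - 244*l^2 - 336*I*l + 144)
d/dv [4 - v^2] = -2*v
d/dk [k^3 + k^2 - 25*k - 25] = 3*k^2 + 2*k - 25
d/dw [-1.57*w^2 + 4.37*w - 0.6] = 4.37 - 3.14*w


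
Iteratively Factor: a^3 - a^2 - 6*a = (a + 2)*(a^2 - 3*a) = (a - 3)*(a + 2)*(a)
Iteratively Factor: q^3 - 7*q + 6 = (q - 2)*(q^2 + 2*q - 3) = (q - 2)*(q + 3)*(q - 1)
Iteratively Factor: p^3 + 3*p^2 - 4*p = (p + 4)*(p^2 - p) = p*(p + 4)*(p - 1)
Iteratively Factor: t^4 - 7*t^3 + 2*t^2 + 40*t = (t + 2)*(t^3 - 9*t^2 + 20*t) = (t - 5)*(t + 2)*(t^2 - 4*t) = (t - 5)*(t - 4)*(t + 2)*(t)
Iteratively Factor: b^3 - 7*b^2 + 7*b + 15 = (b - 5)*(b^2 - 2*b - 3) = (b - 5)*(b + 1)*(b - 3)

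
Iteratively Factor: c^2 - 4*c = (c - 4)*(c)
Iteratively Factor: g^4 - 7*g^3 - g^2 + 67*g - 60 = (g + 3)*(g^3 - 10*g^2 + 29*g - 20) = (g - 5)*(g + 3)*(g^2 - 5*g + 4) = (g - 5)*(g - 1)*(g + 3)*(g - 4)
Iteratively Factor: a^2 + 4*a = (a)*(a + 4)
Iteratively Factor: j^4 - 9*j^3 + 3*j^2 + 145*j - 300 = (j - 3)*(j^3 - 6*j^2 - 15*j + 100) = (j - 5)*(j - 3)*(j^2 - j - 20) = (j - 5)^2*(j - 3)*(j + 4)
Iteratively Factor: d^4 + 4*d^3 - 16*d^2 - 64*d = (d + 4)*(d^3 - 16*d) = (d - 4)*(d + 4)*(d^2 + 4*d) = d*(d - 4)*(d + 4)*(d + 4)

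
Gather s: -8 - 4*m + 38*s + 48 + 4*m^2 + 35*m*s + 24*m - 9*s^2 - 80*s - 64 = 4*m^2 + 20*m - 9*s^2 + s*(35*m - 42) - 24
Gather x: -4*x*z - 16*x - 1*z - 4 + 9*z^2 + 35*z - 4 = x*(-4*z - 16) + 9*z^2 + 34*z - 8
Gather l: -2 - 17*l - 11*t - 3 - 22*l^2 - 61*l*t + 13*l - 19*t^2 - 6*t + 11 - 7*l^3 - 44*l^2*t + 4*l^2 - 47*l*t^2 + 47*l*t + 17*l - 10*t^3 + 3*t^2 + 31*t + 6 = -7*l^3 + l^2*(-44*t - 18) + l*(-47*t^2 - 14*t + 13) - 10*t^3 - 16*t^2 + 14*t + 12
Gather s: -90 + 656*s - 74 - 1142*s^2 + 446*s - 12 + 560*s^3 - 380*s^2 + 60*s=560*s^3 - 1522*s^2 + 1162*s - 176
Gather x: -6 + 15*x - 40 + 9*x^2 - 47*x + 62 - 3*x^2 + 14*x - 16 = 6*x^2 - 18*x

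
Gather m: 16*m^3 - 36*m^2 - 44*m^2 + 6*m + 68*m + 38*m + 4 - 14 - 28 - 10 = 16*m^3 - 80*m^2 + 112*m - 48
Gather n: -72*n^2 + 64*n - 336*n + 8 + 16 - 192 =-72*n^2 - 272*n - 168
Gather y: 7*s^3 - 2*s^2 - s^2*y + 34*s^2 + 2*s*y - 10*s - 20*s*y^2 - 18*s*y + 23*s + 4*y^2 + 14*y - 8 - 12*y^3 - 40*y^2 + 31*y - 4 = 7*s^3 + 32*s^2 + 13*s - 12*y^3 + y^2*(-20*s - 36) + y*(-s^2 - 16*s + 45) - 12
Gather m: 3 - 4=-1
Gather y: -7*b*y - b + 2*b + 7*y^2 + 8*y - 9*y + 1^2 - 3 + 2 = b + 7*y^2 + y*(-7*b - 1)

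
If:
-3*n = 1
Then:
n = -1/3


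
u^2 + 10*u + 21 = (u + 3)*(u + 7)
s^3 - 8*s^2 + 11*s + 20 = (s - 5)*(s - 4)*(s + 1)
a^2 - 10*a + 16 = (a - 8)*(a - 2)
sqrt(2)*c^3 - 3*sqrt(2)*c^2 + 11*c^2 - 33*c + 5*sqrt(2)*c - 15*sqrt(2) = (c - 3)*(c + 5*sqrt(2))*(sqrt(2)*c + 1)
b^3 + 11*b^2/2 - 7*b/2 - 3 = (b - 1)*(b + 1/2)*(b + 6)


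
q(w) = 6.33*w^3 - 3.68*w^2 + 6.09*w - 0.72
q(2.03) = 49.43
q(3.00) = 155.34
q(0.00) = -0.72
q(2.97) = 150.74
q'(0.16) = 5.40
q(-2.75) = -176.94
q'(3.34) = 193.35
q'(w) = 18.99*w^2 - 7.36*w + 6.09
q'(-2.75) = 169.94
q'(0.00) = 6.09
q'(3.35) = 194.55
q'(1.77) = 52.56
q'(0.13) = 5.45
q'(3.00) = 154.92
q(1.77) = 33.63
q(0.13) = 0.02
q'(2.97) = 151.74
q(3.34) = 214.42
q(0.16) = 0.19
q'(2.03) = 69.41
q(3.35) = 216.36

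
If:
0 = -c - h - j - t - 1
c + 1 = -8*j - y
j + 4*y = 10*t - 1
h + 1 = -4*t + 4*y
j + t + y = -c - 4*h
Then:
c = -837/577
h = 71/577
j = -13/577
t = 202/577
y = 364/577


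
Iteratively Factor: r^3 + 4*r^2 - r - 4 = (r - 1)*(r^2 + 5*r + 4) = (r - 1)*(r + 4)*(r + 1)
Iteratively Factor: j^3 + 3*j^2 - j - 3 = (j + 1)*(j^2 + 2*j - 3) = (j - 1)*(j + 1)*(j + 3)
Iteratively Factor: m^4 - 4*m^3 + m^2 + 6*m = (m - 3)*(m^3 - m^2 - 2*m) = (m - 3)*(m + 1)*(m^2 - 2*m) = m*(m - 3)*(m + 1)*(m - 2)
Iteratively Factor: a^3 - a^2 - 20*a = (a - 5)*(a^2 + 4*a) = a*(a - 5)*(a + 4)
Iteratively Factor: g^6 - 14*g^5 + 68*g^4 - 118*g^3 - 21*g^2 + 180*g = (g - 3)*(g^5 - 11*g^4 + 35*g^3 - 13*g^2 - 60*g) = (g - 4)*(g - 3)*(g^4 - 7*g^3 + 7*g^2 + 15*g) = (g - 4)*(g - 3)*(g + 1)*(g^3 - 8*g^2 + 15*g) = g*(g - 4)*(g - 3)*(g + 1)*(g^2 - 8*g + 15) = g*(g - 5)*(g - 4)*(g - 3)*(g + 1)*(g - 3)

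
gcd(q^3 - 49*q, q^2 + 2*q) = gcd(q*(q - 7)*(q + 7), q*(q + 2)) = q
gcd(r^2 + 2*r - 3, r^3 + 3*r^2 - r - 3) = r^2 + 2*r - 3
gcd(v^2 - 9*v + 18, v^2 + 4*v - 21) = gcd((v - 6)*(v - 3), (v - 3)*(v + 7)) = v - 3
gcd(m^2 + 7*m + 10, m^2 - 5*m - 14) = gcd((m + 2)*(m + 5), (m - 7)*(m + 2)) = m + 2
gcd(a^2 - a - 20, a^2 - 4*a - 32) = a + 4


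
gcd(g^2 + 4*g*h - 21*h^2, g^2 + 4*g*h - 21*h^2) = g^2 + 4*g*h - 21*h^2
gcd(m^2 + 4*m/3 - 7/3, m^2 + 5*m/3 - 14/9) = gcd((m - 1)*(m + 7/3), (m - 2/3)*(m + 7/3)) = m + 7/3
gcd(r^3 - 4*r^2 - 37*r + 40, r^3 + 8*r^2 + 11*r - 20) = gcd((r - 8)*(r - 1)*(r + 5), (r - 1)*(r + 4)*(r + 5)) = r^2 + 4*r - 5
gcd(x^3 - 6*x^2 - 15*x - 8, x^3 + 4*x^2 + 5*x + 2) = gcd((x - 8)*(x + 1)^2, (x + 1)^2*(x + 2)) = x^2 + 2*x + 1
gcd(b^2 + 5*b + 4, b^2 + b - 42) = 1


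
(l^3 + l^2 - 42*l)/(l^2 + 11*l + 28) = l*(l - 6)/(l + 4)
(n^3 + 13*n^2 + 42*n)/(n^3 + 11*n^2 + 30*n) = (n + 7)/(n + 5)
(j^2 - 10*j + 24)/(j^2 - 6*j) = (j - 4)/j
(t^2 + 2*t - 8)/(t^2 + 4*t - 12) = (t + 4)/(t + 6)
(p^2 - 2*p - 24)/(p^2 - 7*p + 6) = (p + 4)/(p - 1)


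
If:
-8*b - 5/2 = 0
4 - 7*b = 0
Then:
No Solution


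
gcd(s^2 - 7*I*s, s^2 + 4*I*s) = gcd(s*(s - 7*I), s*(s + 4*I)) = s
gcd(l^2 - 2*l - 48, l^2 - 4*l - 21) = 1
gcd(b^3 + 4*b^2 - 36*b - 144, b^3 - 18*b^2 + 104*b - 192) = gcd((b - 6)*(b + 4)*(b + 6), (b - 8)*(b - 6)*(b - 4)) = b - 6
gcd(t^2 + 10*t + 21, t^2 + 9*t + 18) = t + 3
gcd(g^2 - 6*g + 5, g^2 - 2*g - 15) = g - 5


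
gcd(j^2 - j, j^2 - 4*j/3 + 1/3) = j - 1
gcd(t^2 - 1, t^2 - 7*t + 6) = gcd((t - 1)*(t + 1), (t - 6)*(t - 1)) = t - 1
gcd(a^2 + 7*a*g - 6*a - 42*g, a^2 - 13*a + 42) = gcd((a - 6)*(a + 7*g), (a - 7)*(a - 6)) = a - 6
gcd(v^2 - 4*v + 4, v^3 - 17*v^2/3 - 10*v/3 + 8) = 1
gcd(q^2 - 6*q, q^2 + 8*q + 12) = 1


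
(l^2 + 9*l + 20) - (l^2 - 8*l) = 17*l + 20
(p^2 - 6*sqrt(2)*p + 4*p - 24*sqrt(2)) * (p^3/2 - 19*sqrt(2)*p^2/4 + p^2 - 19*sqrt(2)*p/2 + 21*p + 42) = p^5/2 - 31*sqrt(2)*p^4/4 + 3*p^4 - 93*sqrt(2)*p^3/2 + 82*p^3 - 188*sqrt(2)*p^2 + 468*p^2 - 756*sqrt(2)*p + 624*p - 1008*sqrt(2)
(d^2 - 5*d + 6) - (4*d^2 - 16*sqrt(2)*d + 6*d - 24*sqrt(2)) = -3*d^2 - 11*d + 16*sqrt(2)*d + 6 + 24*sqrt(2)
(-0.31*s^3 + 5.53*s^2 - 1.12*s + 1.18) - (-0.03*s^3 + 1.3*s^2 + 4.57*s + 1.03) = -0.28*s^3 + 4.23*s^2 - 5.69*s + 0.15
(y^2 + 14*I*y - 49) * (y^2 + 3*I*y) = y^4 + 17*I*y^3 - 91*y^2 - 147*I*y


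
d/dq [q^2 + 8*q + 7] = 2*q + 8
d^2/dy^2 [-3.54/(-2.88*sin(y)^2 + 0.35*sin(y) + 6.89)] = (117.448704*sin(y)^4 - 10.70496*sin(y)^3 + 105.240306*sin(y)^2 + 12.87321*sin(y) - 141.357156)/(-2.88*sin(y)^2 + 0.35*sin(y) + 6.89)^3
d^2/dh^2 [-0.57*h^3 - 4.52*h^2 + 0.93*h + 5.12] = -3.42*h - 9.04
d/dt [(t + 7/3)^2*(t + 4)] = (3*t + 7)*(9*t + 31)/9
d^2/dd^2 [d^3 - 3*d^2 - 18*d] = 6*d - 6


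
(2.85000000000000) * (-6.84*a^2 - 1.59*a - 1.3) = -19.494*a^2 - 4.5315*a - 3.705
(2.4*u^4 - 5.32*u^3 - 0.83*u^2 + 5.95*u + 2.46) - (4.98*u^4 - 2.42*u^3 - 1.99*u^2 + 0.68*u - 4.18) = -2.58*u^4 - 2.9*u^3 + 1.16*u^2 + 5.27*u + 6.64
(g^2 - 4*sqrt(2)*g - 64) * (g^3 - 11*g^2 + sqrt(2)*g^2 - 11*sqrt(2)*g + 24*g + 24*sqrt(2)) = g^5 - 11*g^4 - 3*sqrt(2)*g^4 - 48*g^3 + 33*sqrt(2)*g^3 - 136*sqrt(2)*g^2 + 792*g^2 - 1728*g + 704*sqrt(2)*g - 1536*sqrt(2)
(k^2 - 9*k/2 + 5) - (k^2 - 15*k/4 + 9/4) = 11/4 - 3*k/4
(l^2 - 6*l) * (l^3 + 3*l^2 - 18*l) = l^5 - 3*l^4 - 36*l^3 + 108*l^2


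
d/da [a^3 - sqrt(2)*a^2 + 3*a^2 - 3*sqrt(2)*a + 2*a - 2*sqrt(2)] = 3*a^2 - 2*sqrt(2)*a + 6*a - 3*sqrt(2) + 2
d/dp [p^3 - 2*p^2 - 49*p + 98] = 3*p^2 - 4*p - 49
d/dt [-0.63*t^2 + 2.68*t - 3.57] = 2.68 - 1.26*t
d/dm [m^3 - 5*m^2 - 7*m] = 3*m^2 - 10*m - 7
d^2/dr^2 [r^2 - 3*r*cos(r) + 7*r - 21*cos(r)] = 3*r*cos(r) + 6*sin(r) + 21*cos(r) + 2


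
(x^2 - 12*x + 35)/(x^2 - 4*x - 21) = (x - 5)/(x + 3)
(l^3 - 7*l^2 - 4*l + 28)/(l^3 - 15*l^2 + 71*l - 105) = (l^2 - 4)/(l^2 - 8*l + 15)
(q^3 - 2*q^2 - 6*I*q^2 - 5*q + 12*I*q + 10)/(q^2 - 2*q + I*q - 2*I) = (q^2 - 6*I*q - 5)/(q + I)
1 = 1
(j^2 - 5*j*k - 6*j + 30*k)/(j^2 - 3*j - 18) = (j - 5*k)/(j + 3)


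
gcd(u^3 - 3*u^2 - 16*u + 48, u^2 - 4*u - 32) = u + 4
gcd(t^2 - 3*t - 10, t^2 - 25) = t - 5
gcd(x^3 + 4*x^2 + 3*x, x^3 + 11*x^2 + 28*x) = x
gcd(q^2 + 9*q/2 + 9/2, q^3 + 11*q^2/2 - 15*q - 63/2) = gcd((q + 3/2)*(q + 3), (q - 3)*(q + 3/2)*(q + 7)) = q + 3/2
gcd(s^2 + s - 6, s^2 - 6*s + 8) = s - 2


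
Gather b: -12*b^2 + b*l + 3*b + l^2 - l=-12*b^2 + b*(l + 3) + l^2 - l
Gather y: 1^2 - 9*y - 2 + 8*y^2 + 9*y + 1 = 8*y^2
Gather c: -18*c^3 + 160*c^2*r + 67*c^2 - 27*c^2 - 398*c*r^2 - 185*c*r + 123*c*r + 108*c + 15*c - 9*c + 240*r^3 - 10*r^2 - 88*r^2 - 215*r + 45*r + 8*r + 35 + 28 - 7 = -18*c^3 + c^2*(160*r + 40) + c*(-398*r^2 - 62*r + 114) + 240*r^3 - 98*r^2 - 162*r + 56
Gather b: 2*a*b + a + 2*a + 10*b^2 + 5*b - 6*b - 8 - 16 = 3*a + 10*b^2 + b*(2*a - 1) - 24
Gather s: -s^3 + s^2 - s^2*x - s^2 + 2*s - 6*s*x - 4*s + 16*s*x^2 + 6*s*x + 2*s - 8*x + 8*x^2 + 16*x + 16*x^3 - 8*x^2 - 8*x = -s^3 - s^2*x + 16*s*x^2 + 16*x^3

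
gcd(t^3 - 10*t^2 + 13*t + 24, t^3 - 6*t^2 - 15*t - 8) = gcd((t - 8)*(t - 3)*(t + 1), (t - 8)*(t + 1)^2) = t^2 - 7*t - 8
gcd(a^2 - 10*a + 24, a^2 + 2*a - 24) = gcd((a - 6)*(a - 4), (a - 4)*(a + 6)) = a - 4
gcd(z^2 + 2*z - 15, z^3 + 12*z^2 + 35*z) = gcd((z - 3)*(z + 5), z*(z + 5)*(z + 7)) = z + 5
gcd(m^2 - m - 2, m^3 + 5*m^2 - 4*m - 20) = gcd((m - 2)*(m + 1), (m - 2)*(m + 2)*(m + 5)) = m - 2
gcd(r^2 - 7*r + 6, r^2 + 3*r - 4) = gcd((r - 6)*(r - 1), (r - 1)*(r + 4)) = r - 1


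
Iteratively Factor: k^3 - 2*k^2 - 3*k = (k + 1)*(k^2 - 3*k) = k*(k + 1)*(k - 3)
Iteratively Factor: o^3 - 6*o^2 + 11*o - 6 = (o - 3)*(o^2 - 3*o + 2) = (o - 3)*(o - 1)*(o - 2)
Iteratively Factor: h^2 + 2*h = (h)*(h + 2)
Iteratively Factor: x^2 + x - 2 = (x - 1)*(x + 2)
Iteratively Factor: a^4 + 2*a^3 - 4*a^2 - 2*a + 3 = (a + 3)*(a^3 - a^2 - a + 1) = (a - 1)*(a + 3)*(a^2 - 1) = (a - 1)^2*(a + 3)*(a + 1)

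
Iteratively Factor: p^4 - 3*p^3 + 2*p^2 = (p - 2)*(p^3 - p^2) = (p - 2)*(p - 1)*(p^2) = p*(p - 2)*(p - 1)*(p)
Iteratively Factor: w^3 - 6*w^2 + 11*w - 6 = (w - 1)*(w^2 - 5*w + 6) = (w - 3)*(w - 1)*(w - 2)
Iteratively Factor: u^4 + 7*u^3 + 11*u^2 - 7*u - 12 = (u + 3)*(u^3 + 4*u^2 - u - 4) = (u - 1)*(u + 3)*(u^2 + 5*u + 4) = (u - 1)*(u + 3)*(u + 4)*(u + 1)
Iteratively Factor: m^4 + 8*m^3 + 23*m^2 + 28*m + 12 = (m + 3)*(m^3 + 5*m^2 + 8*m + 4) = (m + 1)*(m + 3)*(m^2 + 4*m + 4) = (m + 1)*(m + 2)*(m + 3)*(m + 2)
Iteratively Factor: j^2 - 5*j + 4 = (j - 4)*(j - 1)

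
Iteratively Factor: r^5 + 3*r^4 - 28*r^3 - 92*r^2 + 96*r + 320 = (r + 2)*(r^4 + r^3 - 30*r^2 - 32*r + 160) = (r + 2)*(r + 4)*(r^3 - 3*r^2 - 18*r + 40) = (r - 2)*(r + 2)*(r + 4)*(r^2 - r - 20) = (r - 2)*(r + 2)*(r + 4)^2*(r - 5)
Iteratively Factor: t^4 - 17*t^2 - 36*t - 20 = (t + 1)*(t^3 - t^2 - 16*t - 20) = (t + 1)*(t + 2)*(t^2 - 3*t - 10) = (t - 5)*(t + 1)*(t + 2)*(t + 2)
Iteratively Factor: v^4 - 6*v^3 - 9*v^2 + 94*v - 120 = (v - 2)*(v^3 - 4*v^2 - 17*v + 60) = (v - 2)*(v + 4)*(v^2 - 8*v + 15) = (v - 3)*(v - 2)*(v + 4)*(v - 5)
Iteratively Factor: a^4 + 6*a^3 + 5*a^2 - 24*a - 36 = (a + 2)*(a^3 + 4*a^2 - 3*a - 18) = (a - 2)*(a + 2)*(a^2 + 6*a + 9) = (a - 2)*(a + 2)*(a + 3)*(a + 3)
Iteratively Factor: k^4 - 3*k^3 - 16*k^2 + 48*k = (k + 4)*(k^3 - 7*k^2 + 12*k) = k*(k + 4)*(k^2 - 7*k + 12) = k*(k - 3)*(k + 4)*(k - 4)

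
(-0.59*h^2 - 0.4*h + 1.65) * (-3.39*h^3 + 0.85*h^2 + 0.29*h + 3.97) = 2.0001*h^5 + 0.8545*h^4 - 6.1046*h^3 - 1.0558*h^2 - 1.1095*h + 6.5505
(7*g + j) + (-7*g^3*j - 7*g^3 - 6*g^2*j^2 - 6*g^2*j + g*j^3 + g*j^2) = -7*g^3*j - 7*g^3 - 6*g^2*j^2 - 6*g^2*j + g*j^3 + g*j^2 + 7*g + j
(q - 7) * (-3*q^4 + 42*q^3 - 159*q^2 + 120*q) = -3*q^5 + 63*q^4 - 453*q^3 + 1233*q^2 - 840*q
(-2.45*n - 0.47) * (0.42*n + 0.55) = -1.029*n^2 - 1.5449*n - 0.2585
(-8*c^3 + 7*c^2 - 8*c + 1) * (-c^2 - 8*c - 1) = 8*c^5 + 57*c^4 - 40*c^3 + 56*c^2 - 1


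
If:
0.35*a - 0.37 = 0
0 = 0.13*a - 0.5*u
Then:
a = 1.06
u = 0.27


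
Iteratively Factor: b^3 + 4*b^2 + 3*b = (b + 3)*(b^2 + b) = (b + 1)*(b + 3)*(b)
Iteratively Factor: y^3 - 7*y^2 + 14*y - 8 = (y - 4)*(y^2 - 3*y + 2) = (y - 4)*(y - 1)*(y - 2)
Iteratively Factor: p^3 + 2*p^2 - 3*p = (p)*(p^2 + 2*p - 3) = p*(p - 1)*(p + 3)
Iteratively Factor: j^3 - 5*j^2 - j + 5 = (j - 5)*(j^2 - 1) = (j - 5)*(j + 1)*(j - 1)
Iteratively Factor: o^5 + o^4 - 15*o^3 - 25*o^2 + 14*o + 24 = (o + 2)*(o^4 - o^3 - 13*o^2 + o + 12) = (o + 1)*(o + 2)*(o^3 - 2*o^2 - 11*o + 12) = (o - 4)*(o + 1)*(o + 2)*(o^2 + 2*o - 3) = (o - 4)*(o + 1)*(o + 2)*(o + 3)*(o - 1)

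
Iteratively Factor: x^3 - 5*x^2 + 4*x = (x - 4)*(x^2 - x) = (x - 4)*(x - 1)*(x)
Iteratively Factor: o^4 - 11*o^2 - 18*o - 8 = (o - 4)*(o^3 + 4*o^2 + 5*o + 2) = (o - 4)*(o + 2)*(o^2 + 2*o + 1) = (o - 4)*(o + 1)*(o + 2)*(o + 1)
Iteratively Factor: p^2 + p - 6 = (p - 2)*(p + 3)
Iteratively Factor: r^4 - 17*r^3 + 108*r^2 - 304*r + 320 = (r - 5)*(r^3 - 12*r^2 + 48*r - 64) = (r - 5)*(r - 4)*(r^2 - 8*r + 16) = (r - 5)*(r - 4)^2*(r - 4)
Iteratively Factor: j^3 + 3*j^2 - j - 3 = (j + 3)*(j^2 - 1) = (j - 1)*(j + 3)*(j + 1)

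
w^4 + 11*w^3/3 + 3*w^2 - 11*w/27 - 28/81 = (w - 1/3)*(w + 1/3)*(w + 4/3)*(w + 7/3)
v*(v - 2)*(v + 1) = v^3 - v^2 - 2*v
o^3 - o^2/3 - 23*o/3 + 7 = (o - 7/3)*(o - 1)*(o + 3)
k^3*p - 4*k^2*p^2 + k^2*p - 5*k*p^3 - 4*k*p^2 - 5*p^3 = (k - 5*p)*(k + p)*(k*p + p)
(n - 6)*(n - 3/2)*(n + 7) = n^3 - n^2/2 - 87*n/2 + 63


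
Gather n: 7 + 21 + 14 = 42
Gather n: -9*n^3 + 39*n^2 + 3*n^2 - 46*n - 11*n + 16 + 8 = -9*n^3 + 42*n^2 - 57*n + 24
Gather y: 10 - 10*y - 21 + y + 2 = -9*y - 9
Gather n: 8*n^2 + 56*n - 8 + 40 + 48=8*n^2 + 56*n + 80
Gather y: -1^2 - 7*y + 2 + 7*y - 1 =0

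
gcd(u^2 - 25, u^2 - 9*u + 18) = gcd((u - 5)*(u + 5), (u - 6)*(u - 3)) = 1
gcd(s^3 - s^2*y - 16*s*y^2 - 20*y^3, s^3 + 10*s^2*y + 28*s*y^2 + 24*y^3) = s^2 + 4*s*y + 4*y^2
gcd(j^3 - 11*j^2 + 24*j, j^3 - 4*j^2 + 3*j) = j^2 - 3*j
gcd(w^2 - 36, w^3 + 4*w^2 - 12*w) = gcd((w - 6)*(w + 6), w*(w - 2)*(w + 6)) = w + 6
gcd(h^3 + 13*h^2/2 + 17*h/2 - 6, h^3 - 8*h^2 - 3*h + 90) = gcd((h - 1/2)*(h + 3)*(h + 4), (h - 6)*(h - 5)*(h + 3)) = h + 3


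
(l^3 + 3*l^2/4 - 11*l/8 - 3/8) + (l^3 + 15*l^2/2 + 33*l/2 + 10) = 2*l^3 + 33*l^2/4 + 121*l/8 + 77/8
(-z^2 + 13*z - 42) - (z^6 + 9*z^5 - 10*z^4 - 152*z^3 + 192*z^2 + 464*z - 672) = -z^6 - 9*z^5 + 10*z^4 + 152*z^3 - 193*z^2 - 451*z + 630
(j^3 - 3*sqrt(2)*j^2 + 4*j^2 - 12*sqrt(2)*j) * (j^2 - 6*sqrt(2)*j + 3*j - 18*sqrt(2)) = j^5 - 9*sqrt(2)*j^4 + 7*j^4 - 63*sqrt(2)*j^3 + 48*j^3 - 108*sqrt(2)*j^2 + 252*j^2 + 432*j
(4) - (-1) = 5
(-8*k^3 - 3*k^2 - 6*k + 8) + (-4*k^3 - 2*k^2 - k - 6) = -12*k^3 - 5*k^2 - 7*k + 2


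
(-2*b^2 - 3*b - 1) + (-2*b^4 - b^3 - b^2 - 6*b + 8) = -2*b^4 - b^3 - 3*b^2 - 9*b + 7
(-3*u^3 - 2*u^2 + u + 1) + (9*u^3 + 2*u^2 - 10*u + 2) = 6*u^3 - 9*u + 3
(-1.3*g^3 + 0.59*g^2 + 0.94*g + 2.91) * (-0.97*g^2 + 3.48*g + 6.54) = 1.261*g^5 - 5.0963*g^4 - 7.3606*g^3 + 4.3071*g^2 + 16.2744*g + 19.0314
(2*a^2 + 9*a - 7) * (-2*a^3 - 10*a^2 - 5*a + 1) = -4*a^5 - 38*a^4 - 86*a^3 + 27*a^2 + 44*a - 7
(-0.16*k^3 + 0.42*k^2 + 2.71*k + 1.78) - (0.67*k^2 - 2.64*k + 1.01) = -0.16*k^3 - 0.25*k^2 + 5.35*k + 0.77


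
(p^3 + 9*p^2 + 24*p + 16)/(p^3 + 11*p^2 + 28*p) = (p^2 + 5*p + 4)/(p*(p + 7))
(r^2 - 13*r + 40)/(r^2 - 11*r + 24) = (r - 5)/(r - 3)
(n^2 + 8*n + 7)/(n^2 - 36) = (n^2 + 8*n + 7)/(n^2 - 36)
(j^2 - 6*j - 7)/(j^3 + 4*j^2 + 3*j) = (j - 7)/(j*(j + 3))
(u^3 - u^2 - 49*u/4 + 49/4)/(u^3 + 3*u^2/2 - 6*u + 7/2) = (u - 7/2)/(u - 1)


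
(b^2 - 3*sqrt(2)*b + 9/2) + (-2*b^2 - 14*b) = -b^2 - 14*b - 3*sqrt(2)*b + 9/2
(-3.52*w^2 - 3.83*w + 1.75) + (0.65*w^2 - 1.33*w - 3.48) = -2.87*w^2 - 5.16*w - 1.73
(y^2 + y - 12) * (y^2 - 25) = y^4 + y^3 - 37*y^2 - 25*y + 300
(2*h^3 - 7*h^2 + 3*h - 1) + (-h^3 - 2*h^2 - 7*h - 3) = h^3 - 9*h^2 - 4*h - 4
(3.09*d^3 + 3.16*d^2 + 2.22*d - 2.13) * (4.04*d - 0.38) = 12.4836*d^4 + 11.5922*d^3 + 7.768*d^2 - 9.4488*d + 0.8094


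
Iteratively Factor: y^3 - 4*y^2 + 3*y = (y - 3)*(y^2 - y) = (y - 3)*(y - 1)*(y)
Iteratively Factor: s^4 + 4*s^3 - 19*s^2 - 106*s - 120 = (s + 4)*(s^3 - 19*s - 30) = (s + 2)*(s + 4)*(s^2 - 2*s - 15) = (s + 2)*(s + 3)*(s + 4)*(s - 5)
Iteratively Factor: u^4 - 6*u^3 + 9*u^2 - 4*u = (u)*(u^3 - 6*u^2 + 9*u - 4) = u*(u - 1)*(u^2 - 5*u + 4) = u*(u - 4)*(u - 1)*(u - 1)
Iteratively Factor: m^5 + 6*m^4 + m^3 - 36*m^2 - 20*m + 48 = (m + 3)*(m^4 + 3*m^3 - 8*m^2 - 12*m + 16) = (m - 1)*(m + 3)*(m^3 + 4*m^2 - 4*m - 16) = (m - 2)*(m - 1)*(m + 3)*(m^2 + 6*m + 8) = (m - 2)*(m - 1)*(m + 3)*(m + 4)*(m + 2)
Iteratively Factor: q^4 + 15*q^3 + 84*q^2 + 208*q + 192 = (q + 4)*(q^3 + 11*q^2 + 40*q + 48) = (q + 4)^2*(q^2 + 7*q + 12) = (q + 3)*(q + 4)^2*(q + 4)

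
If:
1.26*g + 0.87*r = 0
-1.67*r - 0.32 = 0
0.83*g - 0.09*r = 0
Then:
No Solution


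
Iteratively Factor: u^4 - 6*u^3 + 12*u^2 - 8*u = (u - 2)*(u^3 - 4*u^2 + 4*u) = (u - 2)^2*(u^2 - 2*u) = u*(u - 2)^2*(u - 2)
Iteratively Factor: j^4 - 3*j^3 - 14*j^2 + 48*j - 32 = (j - 1)*(j^3 - 2*j^2 - 16*j + 32) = (j - 1)*(j + 4)*(j^2 - 6*j + 8) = (j - 4)*(j - 1)*(j + 4)*(j - 2)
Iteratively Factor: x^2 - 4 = (x - 2)*(x + 2)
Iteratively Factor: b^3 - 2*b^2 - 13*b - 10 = (b - 5)*(b^2 + 3*b + 2) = (b - 5)*(b + 2)*(b + 1)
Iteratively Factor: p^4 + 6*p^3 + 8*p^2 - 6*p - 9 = (p + 1)*(p^3 + 5*p^2 + 3*p - 9) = (p + 1)*(p + 3)*(p^2 + 2*p - 3) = (p + 1)*(p + 3)^2*(p - 1)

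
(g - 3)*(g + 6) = g^2 + 3*g - 18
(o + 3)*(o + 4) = o^2 + 7*o + 12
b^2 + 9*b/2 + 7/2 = (b + 1)*(b + 7/2)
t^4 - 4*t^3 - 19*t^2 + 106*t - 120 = (t - 4)*(t - 3)*(t - 2)*(t + 5)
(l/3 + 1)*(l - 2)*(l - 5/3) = l^3/3 - 2*l^2/9 - 23*l/9 + 10/3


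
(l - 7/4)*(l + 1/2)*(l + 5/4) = l^3 - 39*l/16 - 35/32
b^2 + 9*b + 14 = (b + 2)*(b + 7)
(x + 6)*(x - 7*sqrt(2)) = x^2 - 7*sqrt(2)*x + 6*x - 42*sqrt(2)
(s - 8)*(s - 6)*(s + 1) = s^3 - 13*s^2 + 34*s + 48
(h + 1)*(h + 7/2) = h^2 + 9*h/2 + 7/2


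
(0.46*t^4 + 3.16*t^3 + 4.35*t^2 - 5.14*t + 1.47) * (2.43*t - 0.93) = 1.1178*t^5 + 7.251*t^4 + 7.6317*t^3 - 16.5357*t^2 + 8.3523*t - 1.3671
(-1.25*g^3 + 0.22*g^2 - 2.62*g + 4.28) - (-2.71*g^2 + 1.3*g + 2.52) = -1.25*g^3 + 2.93*g^2 - 3.92*g + 1.76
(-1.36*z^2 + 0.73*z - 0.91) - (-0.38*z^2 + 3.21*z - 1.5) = -0.98*z^2 - 2.48*z + 0.59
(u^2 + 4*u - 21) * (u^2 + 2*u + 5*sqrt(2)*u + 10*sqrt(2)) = u^4 + 6*u^3 + 5*sqrt(2)*u^3 - 13*u^2 + 30*sqrt(2)*u^2 - 65*sqrt(2)*u - 42*u - 210*sqrt(2)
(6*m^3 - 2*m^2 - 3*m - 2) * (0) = 0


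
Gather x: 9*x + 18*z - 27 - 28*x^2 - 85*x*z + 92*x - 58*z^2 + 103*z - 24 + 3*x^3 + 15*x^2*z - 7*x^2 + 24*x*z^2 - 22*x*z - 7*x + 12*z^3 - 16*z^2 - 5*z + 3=3*x^3 + x^2*(15*z - 35) + x*(24*z^2 - 107*z + 94) + 12*z^3 - 74*z^2 + 116*z - 48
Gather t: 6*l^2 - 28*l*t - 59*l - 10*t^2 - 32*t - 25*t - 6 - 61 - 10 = 6*l^2 - 59*l - 10*t^2 + t*(-28*l - 57) - 77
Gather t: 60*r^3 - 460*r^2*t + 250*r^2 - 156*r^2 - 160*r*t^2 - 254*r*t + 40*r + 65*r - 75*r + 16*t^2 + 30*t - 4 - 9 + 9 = 60*r^3 + 94*r^2 + 30*r + t^2*(16 - 160*r) + t*(-460*r^2 - 254*r + 30) - 4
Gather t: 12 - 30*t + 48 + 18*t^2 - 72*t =18*t^2 - 102*t + 60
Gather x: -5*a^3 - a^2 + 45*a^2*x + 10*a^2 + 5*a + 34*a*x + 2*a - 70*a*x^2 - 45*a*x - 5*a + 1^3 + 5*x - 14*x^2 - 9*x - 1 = -5*a^3 + 9*a^2 + 2*a + x^2*(-70*a - 14) + x*(45*a^2 - 11*a - 4)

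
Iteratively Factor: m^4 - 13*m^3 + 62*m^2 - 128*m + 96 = (m - 4)*(m^3 - 9*m^2 + 26*m - 24) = (m - 4)^2*(m^2 - 5*m + 6) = (m - 4)^2*(m - 3)*(m - 2)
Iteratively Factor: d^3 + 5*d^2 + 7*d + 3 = (d + 3)*(d^2 + 2*d + 1) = (d + 1)*(d + 3)*(d + 1)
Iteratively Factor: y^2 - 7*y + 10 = (y - 5)*(y - 2)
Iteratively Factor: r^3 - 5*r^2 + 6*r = (r - 2)*(r^2 - 3*r) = (r - 3)*(r - 2)*(r)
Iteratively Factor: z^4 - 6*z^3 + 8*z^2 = (z)*(z^3 - 6*z^2 + 8*z) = z*(z - 2)*(z^2 - 4*z) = z*(z - 4)*(z - 2)*(z)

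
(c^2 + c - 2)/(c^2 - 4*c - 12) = (c - 1)/(c - 6)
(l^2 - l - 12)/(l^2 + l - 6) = (l - 4)/(l - 2)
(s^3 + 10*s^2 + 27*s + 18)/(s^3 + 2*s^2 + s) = (s^2 + 9*s + 18)/(s*(s + 1))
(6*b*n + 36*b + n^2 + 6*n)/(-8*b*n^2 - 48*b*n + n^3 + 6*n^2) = (-6*b - n)/(n*(8*b - n))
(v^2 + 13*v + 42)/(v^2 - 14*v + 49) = (v^2 + 13*v + 42)/(v^2 - 14*v + 49)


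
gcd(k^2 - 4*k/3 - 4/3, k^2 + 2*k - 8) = k - 2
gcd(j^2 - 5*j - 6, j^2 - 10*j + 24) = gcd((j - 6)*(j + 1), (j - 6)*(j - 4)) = j - 6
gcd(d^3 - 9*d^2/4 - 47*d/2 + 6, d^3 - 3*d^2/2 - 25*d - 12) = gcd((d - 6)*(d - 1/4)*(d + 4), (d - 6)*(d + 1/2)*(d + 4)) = d^2 - 2*d - 24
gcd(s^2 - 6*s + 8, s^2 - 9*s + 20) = s - 4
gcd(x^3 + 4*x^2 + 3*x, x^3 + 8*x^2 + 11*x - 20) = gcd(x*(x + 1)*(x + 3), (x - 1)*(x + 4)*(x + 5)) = 1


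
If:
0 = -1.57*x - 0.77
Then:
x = -0.49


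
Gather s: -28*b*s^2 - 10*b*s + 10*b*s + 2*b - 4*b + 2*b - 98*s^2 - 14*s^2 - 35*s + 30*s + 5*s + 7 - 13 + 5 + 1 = s^2*(-28*b - 112)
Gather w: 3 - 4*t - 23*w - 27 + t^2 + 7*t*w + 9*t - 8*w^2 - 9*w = t^2 + 5*t - 8*w^2 + w*(7*t - 32) - 24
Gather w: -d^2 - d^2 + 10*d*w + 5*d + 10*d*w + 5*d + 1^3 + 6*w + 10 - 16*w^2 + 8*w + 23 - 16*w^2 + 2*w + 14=-2*d^2 + 10*d - 32*w^2 + w*(20*d + 16) + 48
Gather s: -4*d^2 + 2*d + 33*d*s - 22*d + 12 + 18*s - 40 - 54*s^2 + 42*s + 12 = -4*d^2 - 20*d - 54*s^2 + s*(33*d + 60) - 16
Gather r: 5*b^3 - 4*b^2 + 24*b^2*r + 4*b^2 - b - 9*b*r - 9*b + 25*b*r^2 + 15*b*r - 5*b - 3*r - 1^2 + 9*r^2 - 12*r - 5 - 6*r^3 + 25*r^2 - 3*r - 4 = 5*b^3 - 15*b - 6*r^3 + r^2*(25*b + 34) + r*(24*b^2 + 6*b - 18) - 10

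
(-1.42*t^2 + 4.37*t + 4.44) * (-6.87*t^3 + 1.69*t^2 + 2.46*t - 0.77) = 9.7554*t^5 - 32.4217*t^4 - 26.6107*t^3 + 19.3472*t^2 + 7.5575*t - 3.4188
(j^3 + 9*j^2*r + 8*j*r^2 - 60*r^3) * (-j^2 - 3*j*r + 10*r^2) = -j^5 - 12*j^4*r - 25*j^3*r^2 + 126*j^2*r^3 + 260*j*r^4 - 600*r^5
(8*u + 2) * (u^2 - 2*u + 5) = 8*u^3 - 14*u^2 + 36*u + 10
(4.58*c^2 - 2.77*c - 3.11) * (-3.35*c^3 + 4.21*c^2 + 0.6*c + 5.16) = -15.343*c^5 + 28.5613*c^4 + 1.5048*c^3 + 8.8777*c^2 - 16.1592*c - 16.0476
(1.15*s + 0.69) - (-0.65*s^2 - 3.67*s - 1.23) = 0.65*s^2 + 4.82*s + 1.92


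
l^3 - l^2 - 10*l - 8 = (l - 4)*(l + 1)*(l + 2)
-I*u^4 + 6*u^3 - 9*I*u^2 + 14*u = u*(u - 2*I)*(u + 7*I)*(-I*u + 1)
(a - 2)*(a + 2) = a^2 - 4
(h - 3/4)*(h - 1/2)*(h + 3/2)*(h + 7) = h^4 + 29*h^3/4 + h^2/4 - 159*h/16 + 63/16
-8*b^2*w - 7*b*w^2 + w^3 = w*(-8*b + w)*(b + w)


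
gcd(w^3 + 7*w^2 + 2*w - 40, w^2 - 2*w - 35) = w + 5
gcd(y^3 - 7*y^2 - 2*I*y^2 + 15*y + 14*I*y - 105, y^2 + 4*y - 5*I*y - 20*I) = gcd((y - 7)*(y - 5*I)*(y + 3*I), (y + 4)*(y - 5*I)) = y - 5*I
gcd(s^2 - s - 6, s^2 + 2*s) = s + 2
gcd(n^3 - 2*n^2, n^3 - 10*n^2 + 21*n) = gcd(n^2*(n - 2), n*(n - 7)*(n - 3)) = n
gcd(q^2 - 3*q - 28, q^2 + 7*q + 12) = q + 4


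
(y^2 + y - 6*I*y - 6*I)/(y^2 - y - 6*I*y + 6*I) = (y + 1)/(y - 1)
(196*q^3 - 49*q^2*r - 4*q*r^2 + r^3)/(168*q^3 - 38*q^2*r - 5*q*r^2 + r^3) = (7*q + r)/(6*q + r)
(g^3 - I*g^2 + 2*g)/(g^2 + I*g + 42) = g*(g^2 - I*g + 2)/(g^2 + I*g + 42)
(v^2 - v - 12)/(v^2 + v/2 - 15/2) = 2*(v - 4)/(2*v - 5)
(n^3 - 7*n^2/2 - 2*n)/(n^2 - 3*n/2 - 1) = n*(n - 4)/(n - 2)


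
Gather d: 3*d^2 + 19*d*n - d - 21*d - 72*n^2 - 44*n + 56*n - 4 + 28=3*d^2 + d*(19*n - 22) - 72*n^2 + 12*n + 24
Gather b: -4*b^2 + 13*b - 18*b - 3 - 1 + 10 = -4*b^2 - 5*b + 6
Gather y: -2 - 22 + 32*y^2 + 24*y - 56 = 32*y^2 + 24*y - 80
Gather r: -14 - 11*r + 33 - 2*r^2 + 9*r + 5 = -2*r^2 - 2*r + 24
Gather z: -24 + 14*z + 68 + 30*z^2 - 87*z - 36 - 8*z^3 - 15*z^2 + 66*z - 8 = -8*z^3 + 15*z^2 - 7*z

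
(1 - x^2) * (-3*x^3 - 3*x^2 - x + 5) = 3*x^5 + 3*x^4 - 2*x^3 - 8*x^2 - x + 5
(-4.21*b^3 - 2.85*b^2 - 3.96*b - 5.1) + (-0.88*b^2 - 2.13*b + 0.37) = -4.21*b^3 - 3.73*b^2 - 6.09*b - 4.73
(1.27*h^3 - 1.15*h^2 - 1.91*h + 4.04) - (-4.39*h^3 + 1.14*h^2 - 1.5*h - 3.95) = 5.66*h^3 - 2.29*h^2 - 0.41*h + 7.99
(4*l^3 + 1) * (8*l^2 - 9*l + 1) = 32*l^5 - 36*l^4 + 4*l^3 + 8*l^2 - 9*l + 1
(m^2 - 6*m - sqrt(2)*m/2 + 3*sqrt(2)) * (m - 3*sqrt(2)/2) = m^3 - 6*m^2 - 2*sqrt(2)*m^2 + 3*m/2 + 12*sqrt(2)*m - 9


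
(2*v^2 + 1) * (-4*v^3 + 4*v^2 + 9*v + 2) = -8*v^5 + 8*v^4 + 14*v^3 + 8*v^2 + 9*v + 2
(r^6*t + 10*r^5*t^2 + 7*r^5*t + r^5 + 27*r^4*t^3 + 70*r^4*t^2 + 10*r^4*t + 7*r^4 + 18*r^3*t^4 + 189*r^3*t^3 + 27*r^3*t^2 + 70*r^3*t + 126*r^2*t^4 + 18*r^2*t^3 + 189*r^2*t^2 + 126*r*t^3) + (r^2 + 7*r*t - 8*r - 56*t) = r^6*t + 10*r^5*t^2 + 7*r^5*t + r^5 + 27*r^4*t^3 + 70*r^4*t^2 + 10*r^4*t + 7*r^4 + 18*r^3*t^4 + 189*r^3*t^3 + 27*r^3*t^2 + 70*r^3*t + 126*r^2*t^4 + 18*r^2*t^3 + 189*r^2*t^2 + r^2 + 126*r*t^3 + 7*r*t - 8*r - 56*t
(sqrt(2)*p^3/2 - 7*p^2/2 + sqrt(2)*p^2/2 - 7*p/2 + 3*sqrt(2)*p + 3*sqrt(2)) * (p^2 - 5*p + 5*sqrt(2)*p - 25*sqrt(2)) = sqrt(2)*p^5/2 - 2*sqrt(2)*p^4 + 3*p^4/2 - 17*sqrt(2)*p^3 - 6*p^3 + 45*p^2/2 + 58*sqrt(2)*p^2 - 120*p + 145*sqrt(2)*p/2 - 150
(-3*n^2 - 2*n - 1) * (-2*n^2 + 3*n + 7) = 6*n^4 - 5*n^3 - 25*n^2 - 17*n - 7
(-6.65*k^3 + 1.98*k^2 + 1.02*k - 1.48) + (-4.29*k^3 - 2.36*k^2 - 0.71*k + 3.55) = -10.94*k^3 - 0.38*k^2 + 0.31*k + 2.07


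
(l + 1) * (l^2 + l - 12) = l^3 + 2*l^2 - 11*l - 12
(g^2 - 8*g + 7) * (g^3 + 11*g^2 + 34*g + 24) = g^5 + 3*g^4 - 47*g^3 - 171*g^2 + 46*g + 168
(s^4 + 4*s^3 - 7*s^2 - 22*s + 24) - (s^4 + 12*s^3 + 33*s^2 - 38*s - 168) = -8*s^3 - 40*s^2 + 16*s + 192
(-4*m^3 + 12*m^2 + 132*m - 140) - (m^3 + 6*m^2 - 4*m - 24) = -5*m^3 + 6*m^2 + 136*m - 116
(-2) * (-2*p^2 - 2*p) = 4*p^2 + 4*p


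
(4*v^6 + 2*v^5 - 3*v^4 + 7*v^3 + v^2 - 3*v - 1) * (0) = 0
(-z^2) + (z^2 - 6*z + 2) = 2 - 6*z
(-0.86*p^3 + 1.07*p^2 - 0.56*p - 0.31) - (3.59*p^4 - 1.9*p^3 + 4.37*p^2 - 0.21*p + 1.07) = -3.59*p^4 + 1.04*p^3 - 3.3*p^2 - 0.35*p - 1.38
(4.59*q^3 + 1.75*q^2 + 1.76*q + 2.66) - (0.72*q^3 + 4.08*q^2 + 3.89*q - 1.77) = 3.87*q^3 - 2.33*q^2 - 2.13*q + 4.43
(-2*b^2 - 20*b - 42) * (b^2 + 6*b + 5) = -2*b^4 - 32*b^3 - 172*b^2 - 352*b - 210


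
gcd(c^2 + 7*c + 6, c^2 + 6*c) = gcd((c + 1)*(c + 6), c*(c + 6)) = c + 6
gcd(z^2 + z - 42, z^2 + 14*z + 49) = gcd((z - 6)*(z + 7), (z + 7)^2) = z + 7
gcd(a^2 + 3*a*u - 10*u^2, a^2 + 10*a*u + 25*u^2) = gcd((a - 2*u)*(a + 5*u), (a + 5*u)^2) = a + 5*u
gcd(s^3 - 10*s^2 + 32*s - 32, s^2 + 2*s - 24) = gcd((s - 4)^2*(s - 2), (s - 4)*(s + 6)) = s - 4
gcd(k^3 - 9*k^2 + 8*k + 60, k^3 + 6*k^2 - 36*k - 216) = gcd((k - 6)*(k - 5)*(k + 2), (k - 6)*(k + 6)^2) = k - 6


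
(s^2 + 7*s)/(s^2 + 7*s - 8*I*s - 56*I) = s/(s - 8*I)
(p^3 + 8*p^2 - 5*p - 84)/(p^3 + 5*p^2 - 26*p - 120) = (p^2 + 4*p - 21)/(p^2 + p - 30)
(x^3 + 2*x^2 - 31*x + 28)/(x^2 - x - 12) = (x^2 + 6*x - 7)/(x + 3)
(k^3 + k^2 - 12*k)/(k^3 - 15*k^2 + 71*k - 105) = k*(k + 4)/(k^2 - 12*k + 35)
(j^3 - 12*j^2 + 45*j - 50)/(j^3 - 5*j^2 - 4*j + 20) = (j - 5)/(j + 2)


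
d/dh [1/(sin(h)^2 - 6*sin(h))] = 2*(3 - sin(h))*cos(h)/((sin(h) - 6)^2*sin(h)^2)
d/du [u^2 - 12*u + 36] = 2*u - 12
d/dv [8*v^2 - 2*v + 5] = 16*v - 2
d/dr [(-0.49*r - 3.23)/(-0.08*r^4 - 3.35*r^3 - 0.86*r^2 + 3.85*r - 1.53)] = (-0.1176*r^4 - 4.3166*r^3 - 32.8829*r^2 - 5.5556*r + 13.1852)/(0.0064*r^8 + 0.536*r^7 + 11.3601*r^6 + 5.146*r^5 - 24.8106*r^4 + 3.629*r^3 + 17.4541*r^2 - 11.781*r + 2.3409)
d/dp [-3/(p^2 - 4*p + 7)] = 6*(p - 2)/(p^2 - 4*p + 7)^2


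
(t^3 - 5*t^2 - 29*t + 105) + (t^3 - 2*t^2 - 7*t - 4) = 2*t^3 - 7*t^2 - 36*t + 101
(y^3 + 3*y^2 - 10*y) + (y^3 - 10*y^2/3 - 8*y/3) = 2*y^3 - y^2/3 - 38*y/3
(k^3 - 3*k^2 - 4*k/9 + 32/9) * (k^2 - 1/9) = k^5 - 3*k^4 - 5*k^3/9 + 35*k^2/9 + 4*k/81 - 32/81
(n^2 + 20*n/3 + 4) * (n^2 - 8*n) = n^4 - 4*n^3/3 - 148*n^2/3 - 32*n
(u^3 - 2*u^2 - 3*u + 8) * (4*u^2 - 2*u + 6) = 4*u^5 - 10*u^4 - 2*u^3 + 26*u^2 - 34*u + 48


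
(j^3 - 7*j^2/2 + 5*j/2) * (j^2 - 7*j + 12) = j^5 - 21*j^4/2 + 39*j^3 - 119*j^2/2 + 30*j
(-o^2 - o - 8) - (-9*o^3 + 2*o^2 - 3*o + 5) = 9*o^3 - 3*o^2 + 2*o - 13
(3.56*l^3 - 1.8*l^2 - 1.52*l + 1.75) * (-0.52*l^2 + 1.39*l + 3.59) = -1.8512*l^5 + 5.8844*l^4 + 11.0688*l^3 - 9.4848*l^2 - 3.0243*l + 6.2825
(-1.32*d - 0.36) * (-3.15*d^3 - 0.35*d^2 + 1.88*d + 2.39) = 4.158*d^4 + 1.596*d^3 - 2.3556*d^2 - 3.8316*d - 0.8604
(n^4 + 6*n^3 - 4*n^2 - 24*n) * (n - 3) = n^5 + 3*n^4 - 22*n^3 - 12*n^2 + 72*n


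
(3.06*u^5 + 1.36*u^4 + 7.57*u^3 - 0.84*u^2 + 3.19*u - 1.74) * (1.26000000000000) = 3.8556*u^5 + 1.7136*u^4 + 9.5382*u^3 - 1.0584*u^2 + 4.0194*u - 2.1924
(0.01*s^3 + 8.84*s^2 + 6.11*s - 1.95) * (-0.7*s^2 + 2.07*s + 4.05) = -0.007*s^5 - 6.1673*s^4 + 14.0623*s^3 + 49.8147*s^2 + 20.709*s - 7.8975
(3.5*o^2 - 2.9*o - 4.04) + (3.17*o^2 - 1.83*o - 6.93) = 6.67*o^2 - 4.73*o - 10.97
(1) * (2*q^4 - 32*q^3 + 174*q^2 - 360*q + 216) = 2*q^4 - 32*q^3 + 174*q^2 - 360*q + 216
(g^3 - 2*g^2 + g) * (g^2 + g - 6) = g^5 - g^4 - 7*g^3 + 13*g^2 - 6*g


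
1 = 1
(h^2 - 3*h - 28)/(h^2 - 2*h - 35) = (h + 4)/(h + 5)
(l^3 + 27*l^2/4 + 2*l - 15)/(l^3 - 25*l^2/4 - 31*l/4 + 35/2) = (l + 6)/(l - 7)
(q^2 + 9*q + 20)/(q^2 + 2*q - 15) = (q + 4)/(q - 3)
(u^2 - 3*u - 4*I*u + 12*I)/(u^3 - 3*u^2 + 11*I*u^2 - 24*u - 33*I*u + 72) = (u - 4*I)/(u^2 + 11*I*u - 24)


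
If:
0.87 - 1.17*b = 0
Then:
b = 0.74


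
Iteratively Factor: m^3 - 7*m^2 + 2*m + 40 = (m + 2)*(m^2 - 9*m + 20) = (m - 5)*(m + 2)*(m - 4)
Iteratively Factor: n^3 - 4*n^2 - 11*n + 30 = (n + 3)*(n^2 - 7*n + 10) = (n - 5)*(n + 3)*(n - 2)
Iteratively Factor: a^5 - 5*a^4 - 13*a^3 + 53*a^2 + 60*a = (a - 4)*(a^4 - a^3 - 17*a^2 - 15*a) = (a - 4)*(a + 1)*(a^3 - 2*a^2 - 15*a) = (a - 5)*(a - 4)*(a + 1)*(a^2 + 3*a) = (a - 5)*(a - 4)*(a + 1)*(a + 3)*(a)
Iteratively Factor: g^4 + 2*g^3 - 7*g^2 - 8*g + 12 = (g - 1)*(g^3 + 3*g^2 - 4*g - 12) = (g - 2)*(g - 1)*(g^2 + 5*g + 6) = (g - 2)*(g - 1)*(g + 3)*(g + 2)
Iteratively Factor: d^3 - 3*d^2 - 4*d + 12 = (d - 3)*(d^2 - 4) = (d - 3)*(d + 2)*(d - 2)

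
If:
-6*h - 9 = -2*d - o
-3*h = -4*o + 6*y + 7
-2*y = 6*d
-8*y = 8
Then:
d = 1/3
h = -97/63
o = -19/21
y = -1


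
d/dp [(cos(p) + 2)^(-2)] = 2*sin(p)/(cos(p) + 2)^3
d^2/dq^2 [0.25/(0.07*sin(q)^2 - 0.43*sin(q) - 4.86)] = (0.0049*sin(q)^4 - 0.022575*sin(q)^3 + 0.379075*sin(q)^2 - 0.4773*sin(q) - 0.26255)/(-0.07*sin(q)^2 + 0.43*sin(q) + 4.86)^3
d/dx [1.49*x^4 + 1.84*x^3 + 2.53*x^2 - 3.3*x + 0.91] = 5.96*x^3 + 5.52*x^2 + 5.06*x - 3.3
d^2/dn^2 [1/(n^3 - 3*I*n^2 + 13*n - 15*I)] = 2*(3*(-n + I)*(n^3 - 3*I*n^2 + 13*n - 15*I) + (3*n^2 - 6*I*n + 13)^2)/(n^3 - 3*I*n^2 + 13*n - 15*I)^3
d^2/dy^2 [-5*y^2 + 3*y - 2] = -10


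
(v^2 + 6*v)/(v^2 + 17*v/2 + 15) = 2*v/(2*v + 5)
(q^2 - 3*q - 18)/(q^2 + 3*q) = (q - 6)/q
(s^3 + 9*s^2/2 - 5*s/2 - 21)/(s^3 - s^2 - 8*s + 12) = (s + 7/2)/(s - 2)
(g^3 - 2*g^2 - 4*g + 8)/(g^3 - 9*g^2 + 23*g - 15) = (g^3 - 2*g^2 - 4*g + 8)/(g^3 - 9*g^2 + 23*g - 15)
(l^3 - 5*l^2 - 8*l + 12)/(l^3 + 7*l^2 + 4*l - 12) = (l - 6)/(l + 6)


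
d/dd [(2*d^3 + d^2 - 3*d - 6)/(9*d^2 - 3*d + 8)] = 2*(9*d^4 - 6*d^3 + 36*d^2 + 62*d - 21)/(81*d^4 - 54*d^3 + 153*d^2 - 48*d + 64)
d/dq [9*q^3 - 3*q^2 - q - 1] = 27*q^2 - 6*q - 1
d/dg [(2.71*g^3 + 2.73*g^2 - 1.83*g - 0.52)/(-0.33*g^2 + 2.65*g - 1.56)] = (-0.8943*g^4 + 14.363*g^3 - 6.0522*g^2 - 8.8608*g + 4.2328)/(0.1089*g^4 - 1.749*g^3 + 8.0521*g^2 - 8.268*g + 2.4336)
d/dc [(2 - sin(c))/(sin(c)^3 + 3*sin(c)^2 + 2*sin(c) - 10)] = (2*sin(c)^3 - 3*sin(c)^2 - 12*sin(c) + 6)*cos(c)/(sin(c)^3 + 3*sin(c)^2 + 2*sin(c) - 10)^2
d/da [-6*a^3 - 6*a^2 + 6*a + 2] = -18*a^2 - 12*a + 6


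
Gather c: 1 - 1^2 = 0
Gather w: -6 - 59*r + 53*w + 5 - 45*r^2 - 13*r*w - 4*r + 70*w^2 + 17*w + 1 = -45*r^2 - 63*r + 70*w^2 + w*(70 - 13*r)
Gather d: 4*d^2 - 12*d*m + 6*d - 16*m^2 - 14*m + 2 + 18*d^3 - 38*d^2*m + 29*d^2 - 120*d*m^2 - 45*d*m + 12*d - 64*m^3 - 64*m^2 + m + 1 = 18*d^3 + d^2*(33 - 38*m) + d*(-120*m^2 - 57*m + 18) - 64*m^3 - 80*m^2 - 13*m + 3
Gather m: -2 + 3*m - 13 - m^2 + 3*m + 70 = -m^2 + 6*m + 55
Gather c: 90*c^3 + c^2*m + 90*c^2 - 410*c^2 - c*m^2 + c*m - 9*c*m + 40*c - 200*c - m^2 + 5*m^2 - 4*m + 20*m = 90*c^3 + c^2*(m - 320) + c*(-m^2 - 8*m - 160) + 4*m^2 + 16*m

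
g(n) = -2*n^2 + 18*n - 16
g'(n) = 18 - 4*n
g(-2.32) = -68.52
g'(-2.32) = 27.28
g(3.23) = 21.27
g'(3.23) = 5.08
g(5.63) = 21.95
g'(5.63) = -4.52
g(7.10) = 10.98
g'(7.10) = -10.40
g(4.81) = 24.31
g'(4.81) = -1.24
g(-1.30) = -42.78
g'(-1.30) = 23.20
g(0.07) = -14.75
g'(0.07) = 17.72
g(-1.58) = -49.43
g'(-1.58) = 24.32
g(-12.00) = -520.00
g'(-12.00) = 66.00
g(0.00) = -16.00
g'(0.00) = 18.00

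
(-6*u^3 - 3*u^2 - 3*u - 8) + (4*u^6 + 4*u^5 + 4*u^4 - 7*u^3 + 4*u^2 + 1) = 4*u^6 + 4*u^5 + 4*u^4 - 13*u^3 + u^2 - 3*u - 7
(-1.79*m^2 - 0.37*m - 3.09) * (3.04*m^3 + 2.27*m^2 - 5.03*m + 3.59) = -5.4416*m^5 - 5.1881*m^4 - 1.2298*m^3 - 11.5793*m^2 + 14.2144*m - 11.0931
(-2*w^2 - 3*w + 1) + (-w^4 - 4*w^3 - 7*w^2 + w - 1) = -w^4 - 4*w^3 - 9*w^2 - 2*w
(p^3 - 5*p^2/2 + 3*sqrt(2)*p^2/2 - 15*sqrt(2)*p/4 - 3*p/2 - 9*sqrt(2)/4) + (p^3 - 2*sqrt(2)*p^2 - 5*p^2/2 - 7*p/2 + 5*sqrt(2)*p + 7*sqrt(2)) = 2*p^3 - 5*p^2 - sqrt(2)*p^2/2 - 5*p + 5*sqrt(2)*p/4 + 19*sqrt(2)/4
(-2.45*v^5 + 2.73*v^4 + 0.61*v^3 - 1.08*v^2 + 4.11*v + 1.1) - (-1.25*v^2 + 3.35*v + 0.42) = -2.45*v^5 + 2.73*v^4 + 0.61*v^3 + 0.17*v^2 + 0.76*v + 0.68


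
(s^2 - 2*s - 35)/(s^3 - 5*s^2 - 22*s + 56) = (s + 5)/(s^2 + 2*s - 8)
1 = 1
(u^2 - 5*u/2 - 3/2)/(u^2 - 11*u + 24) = (u + 1/2)/(u - 8)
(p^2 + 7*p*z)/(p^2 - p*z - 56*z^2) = p/(p - 8*z)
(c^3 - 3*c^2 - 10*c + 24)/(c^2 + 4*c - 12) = (c^2 - c - 12)/(c + 6)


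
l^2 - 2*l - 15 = (l - 5)*(l + 3)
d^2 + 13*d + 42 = (d + 6)*(d + 7)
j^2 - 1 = (j - 1)*(j + 1)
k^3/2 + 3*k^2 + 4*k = k*(k/2 + 1)*(k + 4)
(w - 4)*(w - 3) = w^2 - 7*w + 12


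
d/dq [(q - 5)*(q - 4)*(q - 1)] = 3*q^2 - 20*q + 29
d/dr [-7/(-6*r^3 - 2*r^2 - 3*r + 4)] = 7*(-18*r^2 - 4*r - 3)/(6*r^3 + 2*r^2 + 3*r - 4)^2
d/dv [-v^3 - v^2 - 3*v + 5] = -3*v^2 - 2*v - 3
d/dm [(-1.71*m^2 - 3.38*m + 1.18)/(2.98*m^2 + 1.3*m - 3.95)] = (7.8494*m^2 + 6.4762*m + 11.817)/(8.8804*m^4 + 7.748*m^3 - 21.852*m^2 - 10.27*m + 15.6025)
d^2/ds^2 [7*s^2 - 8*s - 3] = 14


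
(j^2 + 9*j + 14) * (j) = j^3 + 9*j^2 + 14*j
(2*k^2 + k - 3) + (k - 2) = 2*k^2 + 2*k - 5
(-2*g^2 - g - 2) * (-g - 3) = 2*g^3 + 7*g^2 + 5*g + 6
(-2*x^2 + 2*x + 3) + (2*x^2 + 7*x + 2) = 9*x + 5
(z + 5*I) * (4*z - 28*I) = 4*z^2 - 8*I*z + 140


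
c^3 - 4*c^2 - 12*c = c*(c - 6)*(c + 2)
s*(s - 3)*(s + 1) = s^3 - 2*s^2 - 3*s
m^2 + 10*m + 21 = (m + 3)*(m + 7)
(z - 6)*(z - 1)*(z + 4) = z^3 - 3*z^2 - 22*z + 24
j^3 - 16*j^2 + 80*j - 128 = (j - 8)*(j - 4)^2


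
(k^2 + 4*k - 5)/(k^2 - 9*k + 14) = (k^2 + 4*k - 5)/(k^2 - 9*k + 14)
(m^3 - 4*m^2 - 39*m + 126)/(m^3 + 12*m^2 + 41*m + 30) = (m^2 - 10*m + 21)/(m^2 + 6*m + 5)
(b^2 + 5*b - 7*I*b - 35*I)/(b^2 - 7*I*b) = (b + 5)/b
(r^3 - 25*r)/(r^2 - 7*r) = (r^2 - 25)/(r - 7)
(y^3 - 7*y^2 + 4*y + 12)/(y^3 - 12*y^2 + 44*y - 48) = (y + 1)/(y - 4)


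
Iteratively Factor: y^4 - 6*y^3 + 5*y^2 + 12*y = (y + 1)*(y^3 - 7*y^2 + 12*y) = (y - 4)*(y + 1)*(y^2 - 3*y) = (y - 4)*(y - 3)*(y + 1)*(y)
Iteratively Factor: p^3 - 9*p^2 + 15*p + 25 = (p - 5)*(p^2 - 4*p - 5) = (p - 5)^2*(p + 1)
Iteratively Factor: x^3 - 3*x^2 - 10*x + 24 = (x + 3)*(x^2 - 6*x + 8) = (x - 2)*(x + 3)*(x - 4)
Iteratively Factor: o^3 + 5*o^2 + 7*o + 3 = (o + 1)*(o^2 + 4*o + 3) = (o + 1)^2*(o + 3)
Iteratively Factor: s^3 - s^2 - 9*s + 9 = (s + 3)*(s^2 - 4*s + 3) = (s - 1)*(s + 3)*(s - 3)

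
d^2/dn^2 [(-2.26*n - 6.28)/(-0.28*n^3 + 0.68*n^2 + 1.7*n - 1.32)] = (1.063104*n^5 + 3.3264*n^4 - 14.889824*n^3 - 10.536*n^2 + 41.803008*n + 57.715136)/(0.021952*n^9 - 0.159936*n^8 - 0.0114239999999999*n^7 + 1.938112*n^6 - 1.438608*n^5 - 7.834416*n^4 + 5.706136*n^3 + 7.889904*n^2 - 8.88624*n + 2.299968)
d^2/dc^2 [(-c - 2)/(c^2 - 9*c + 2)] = 2*(-(c + 2)*(2*c - 9)^2 + (3*c - 7)*(c^2 - 9*c + 2))/(c^2 - 9*c + 2)^3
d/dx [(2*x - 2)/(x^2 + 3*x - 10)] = 2*(-x^2 + 2*x - 7)/(x^4 + 6*x^3 - 11*x^2 - 60*x + 100)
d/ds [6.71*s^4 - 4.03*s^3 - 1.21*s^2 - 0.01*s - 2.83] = 26.84*s^3 - 12.09*s^2 - 2.42*s - 0.01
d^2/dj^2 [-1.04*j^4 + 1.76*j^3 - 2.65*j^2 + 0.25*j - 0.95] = -12.48*j^2 + 10.56*j - 5.3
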